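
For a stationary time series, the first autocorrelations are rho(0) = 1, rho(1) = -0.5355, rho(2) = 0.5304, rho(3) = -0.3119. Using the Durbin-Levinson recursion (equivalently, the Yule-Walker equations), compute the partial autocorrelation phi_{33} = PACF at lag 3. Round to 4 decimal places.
\phi_{33} = 0.0921

The PACF at lag k is phi_{kk}, the last component of the solution
to the Yule-Walker system G_k phi = r_k where
  (G_k)_{ij} = rho(|i - j|), (r_k)_i = rho(i), i,j = 1..k.
Equivalently, Durbin-Levinson gives phi_{kk} iteratively:
  phi_{11} = rho(1)
  phi_{kk} = [rho(k) - sum_{j=1..k-1} phi_{k-1,j} rho(k-j)]
            / [1 - sum_{j=1..k-1} phi_{k-1,j} rho(j)],
  phi_{k,j} = phi_{k-1,j} - phi_{kk} phi_{k-1,k-j},  j = 1..k-1.
Step k = 1:
  phi_11 = rho(1) = -0.5355.
Step k = 2:
  phi_22 = [rho(2) - phi_11 rho(1)] / [1 - phi_11 rho(1)] = [0.5304 - (-0.5355)(-0.5355)] / [1 - (-0.5355)(-0.5355)]
         = 0.24363975 / 0.71323975 = 0.341596.
  Update: phi_21 = phi_11 - phi_22 phi_11 = -0.5355 - (0.341596)(-0.5355) = -0.352575.
Step k = 3:
  phi_33 = [rho(3) - phi_21 rho(2) - phi_22 rho(1)] / [1 - phi_21 rho(1) - phi_22 rho(2)]
    numerator   = -0.3119 - (-0.352575)(0.5304) - (0.341596)(-0.5355) = 0.05803059
    denominator = 1 - (-0.352575)(-0.5355) - (0.341596)(0.5304) = 0.63001342
  phi_33 = 0.05803059 / 0.63001342 = 0.0921.
Therefore phi_{33} = 0.0921.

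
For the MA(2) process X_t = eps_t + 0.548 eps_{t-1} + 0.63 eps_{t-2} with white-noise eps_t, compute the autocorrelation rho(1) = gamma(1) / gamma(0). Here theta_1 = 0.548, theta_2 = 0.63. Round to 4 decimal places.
\rho(1) = 0.5263

For an MA(q) process with theta_0 = 1, the autocovariance is
  gamma(k) = sigma^2 * sum_{i=0..q-k} theta_i * theta_{i+k},
and rho(k) = gamma(k) / gamma(0). Sigma^2 cancels.
  numerator   = (1)*(0.548) + (0.548)*(0.63) = 0.89324.
  denominator = (1)^2 + (0.548)^2 + (0.63)^2 = 1.697204.
  rho(1) = 0.89324 / 1.697204 = 0.5263.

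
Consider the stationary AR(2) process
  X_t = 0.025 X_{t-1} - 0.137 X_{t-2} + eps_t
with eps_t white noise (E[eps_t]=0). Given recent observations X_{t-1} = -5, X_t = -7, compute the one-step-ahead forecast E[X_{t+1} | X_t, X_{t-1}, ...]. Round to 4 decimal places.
E[X_{t+1} \mid \mathcal F_t] = 0.5100

For an AR(p) model X_t = c + sum_i phi_i X_{t-i} + eps_t, the
one-step-ahead conditional mean is
  E[X_{t+1} | X_t, ...] = c + sum_i phi_i X_{t+1-i}.
Substitute known values:
  E[X_{t+1} | ...] = (0.025) * (-7) + (-0.137) * (-5)
                   = 0.5100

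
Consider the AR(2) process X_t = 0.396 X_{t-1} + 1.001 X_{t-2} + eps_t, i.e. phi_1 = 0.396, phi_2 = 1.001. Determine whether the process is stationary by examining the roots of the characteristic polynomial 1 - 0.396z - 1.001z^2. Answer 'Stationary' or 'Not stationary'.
\text{Not stationary}

The AR(p) characteristic polynomial is P(z) = 1 - 0.396z - 1.001z^2.
Stationarity requires all roots to lie outside the unit circle, i.e. |z| > 1 for every root.
Set 1 + (-0.396) z + (-1.001) z^2 = 0, i.e. a z^2 + b z + c = 0 with a = -1.001, b = -0.396, c = 1.
Discriminant D = b^2 - 4ac = (-0.396)^2 - 4*(-1.001)*1 = 0.156816 - (-4.004) = 4.160816.
D >= 0, so the roots are real: z = (-b +/- sqrt(D)) / (2a) = (0.396 +/- 2.039808) / (-2.002).
  z_1 = (0.396 + 2.039808) / (-2.002) = -1.2167,   |z_1| = 1.2167.
  z_2 = (0.396 - 2.039808) / (-2.002) = 0.8211,   |z_2| = 0.8211.
Moduli of all roots: 1.2167, 0.8211.
All moduli strictly greater than 1? No.
Verdict: Not stationary.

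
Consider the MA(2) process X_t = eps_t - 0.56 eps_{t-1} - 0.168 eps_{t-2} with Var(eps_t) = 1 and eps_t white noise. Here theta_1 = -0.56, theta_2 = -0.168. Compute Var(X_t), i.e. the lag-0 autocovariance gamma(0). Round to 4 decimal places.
\gamma(0) = 1.3418

For an MA(q) process X_t = eps_t + sum_i theta_i eps_{t-i} with
Var(eps_t) = sigma^2, the variance is
  gamma(0) = sigma^2 * (1 + sum_i theta_i^2).
  sum_i theta_i^2 = (-0.56)^2 + (-0.168)^2 = 0.3136 + 0.028224 = 0.341824.
  gamma(0) = 1 * (1 + 0.341824) = 1 * 1.341824 = 1.341824, which rounds to 1.3418.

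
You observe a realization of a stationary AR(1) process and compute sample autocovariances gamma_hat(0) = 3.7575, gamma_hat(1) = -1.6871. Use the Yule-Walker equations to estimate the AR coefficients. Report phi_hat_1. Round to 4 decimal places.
\hat\phi_{1} = -0.4490

The Yule-Walker equations for an AR(p) process read, in matrix form,
  Gamma_p phi = r_p,   with   (Gamma_p)_{ij} = gamma(|i - j|),
                       (r_p)_i = gamma(i),   i,j = 1..p.
Substitute the sample gammas (Toeplitz matrix and right-hand side of size 1):
  Gamma_p = [[3.7575]]
  r_p     = [-1.6871]
With p = 1 this is the single equation gamma(0) phi_1 = gamma(1):
  phi_hat_1 = gamma(1) / gamma(0) = -1.6871 / 3.7575 = -0.4490.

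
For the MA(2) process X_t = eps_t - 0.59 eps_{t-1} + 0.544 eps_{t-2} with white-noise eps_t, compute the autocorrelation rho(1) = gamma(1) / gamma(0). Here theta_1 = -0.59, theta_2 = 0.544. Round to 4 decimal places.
\rho(1) = -0.5541

For an MA(q) process with theta_0 = 1, the autocovariance is
  gamma(k) = sigma^2 * sum_{i=0..q-k} theta_i * theta_{i+k},
and rho(k) = gamma(k) / gamma(0). Sigma^2 cancels.
  numerator   = (1)*(-0.59) + (-0.59)*(0.544) = -0.91096.
  denominator = (1)^2 + (-0.59)^2 + (0.544)^2 = 1.644036.
  rho(1) = -0.91096 / 1.644036 = -0.5541.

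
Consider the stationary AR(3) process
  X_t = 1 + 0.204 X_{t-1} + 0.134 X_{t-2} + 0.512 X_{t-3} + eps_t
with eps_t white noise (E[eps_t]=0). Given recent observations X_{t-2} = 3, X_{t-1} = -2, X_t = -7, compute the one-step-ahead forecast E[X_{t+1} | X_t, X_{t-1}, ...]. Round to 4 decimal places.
E[X_{t+1} \mid \mathcal F_t] = 0.8400

For an AR(p) model X_t = c + sum_i phi_i X_{t-i} + eps_t, the
one-step-ahead conditional mean is
  E[X_{t+1} | X_t, ...] = c + sum_i phi_i X_{t+1-i}.
Substitute known values:
  E[X_{t+1} | ...] = 1 + (0.204) * (-7) + (0.134) * (-2) + (0.512) * (3)
                   = 0.8400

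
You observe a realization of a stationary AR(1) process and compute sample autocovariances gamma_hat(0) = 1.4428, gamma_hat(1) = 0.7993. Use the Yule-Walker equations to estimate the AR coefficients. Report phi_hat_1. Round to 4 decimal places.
\hat\phi_{1} = 0.5540

The Yule-Walker equations for an AR(p) process read, in matrix form,
  Gamma_p phi = r_p,   with   (Gamma_p)_{ij} = gamma(|i - j|),
                       (r_p)_i = gamma(i),   i,j = 1..p.
Substitute the sample gammas (Toeplitz matrix and right-hand side of size 1):
  Gamma_p = [[1.4428]]
  r_p     = [0.7993]
With p = 1 this is the single equation gamma(0) phi_1 = gamma(1):
  phi_hat_1 = gamma(1) / gamma(0) = 0.7993 / 1.4428 = 0.5540.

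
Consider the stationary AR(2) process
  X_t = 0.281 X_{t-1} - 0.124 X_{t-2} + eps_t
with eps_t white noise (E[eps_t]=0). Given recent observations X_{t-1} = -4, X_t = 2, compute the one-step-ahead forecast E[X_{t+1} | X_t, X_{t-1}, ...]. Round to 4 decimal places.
E[X_{t+1} \mid \mathcal F_t] = 1.0580

For an AR(p) model X_t = c + sum_i phi_i X_{t-i} + eps_t, the
one-step-ahead conditional mean is
  E[X_{t+1} | X_t, ...] = c + sum_i phi_i X_{t+1-i}.
Substitute known values:
  E[X_{t+1} | ...] = (0.281) * (2) + (-0.124) * (-4)
                   = 1.0580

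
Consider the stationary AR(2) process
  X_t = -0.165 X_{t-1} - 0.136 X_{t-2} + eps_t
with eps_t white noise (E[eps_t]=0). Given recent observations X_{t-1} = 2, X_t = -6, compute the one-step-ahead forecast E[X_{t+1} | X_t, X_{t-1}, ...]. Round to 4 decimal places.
E[X_{t+1} \mid \mathcal F_t] = 0.7180

For an AR(p) model X_t = c + sum_i phi_i X_{t-i} + eps_t, the
one-step-ahead conditional mean is
  E[X_{t+1} | X_t, ...] = c + sum_i phi_i X_{t+1-i}.
Substitute known values:
  E[X_{t+1} | ...] = (-0.165) * (-6) + (-0.136) * (2)
                   = 0.7180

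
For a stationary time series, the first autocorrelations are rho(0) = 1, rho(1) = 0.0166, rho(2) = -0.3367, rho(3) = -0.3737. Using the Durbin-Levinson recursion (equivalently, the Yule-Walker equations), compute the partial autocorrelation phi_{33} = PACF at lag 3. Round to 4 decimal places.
\phi_{33} = -0.4070

The PACF at lag k is phi_{kk}, the last component of the solution
to the Yule-Walker system G_k phi = r_k where
  (G_k)_{ij} = rho(|i - j|), (r_k)_i = rho(i), i,j = 1..k.
Equivalently, Durbin-Levinson gives phi_{kk} iteratively:
  phi_{11} = rho(1)
  phi_{kk} = [rho(k) - sum_{j=1..k-1} phi_{k-1,j} rho(k-j)]
            / [1 - sum_{j=1..k-1} phi_{k-1,j} rho(j)],
  phi_{k,j} = phi_{k-1,j} - phi_{kk} phi_{k-1,k-j},  j = 1..k-1.
Step k = 1:
  phi_11 = rho(1) = 0.0166.
Step k = 2:
  phi_22 = [rho(2) - phi_11 rho(1)] / [1 - phi_11 rho(1)] = [-0.3367 - (0.0166)(0.0166)] / [1 - (0.0166)(0.0166)]
         = -0.33697556 / 0.99972444 = -0.337068.
  Update: phi_21 = phi_11 - phi_22 phi_11 = 0.0166 - (-0.337068)(0.0166) = 0.022195.
Step k = 3:
  phi_33 = [rho(3) - phi_21 rho(2) - phi_22 rho(1)] / [1 - phi_21 rho(1) - phi_22 rho(2)]
    numerator   = -0.3737 - (0.022195)(-0.3367) - (-0.337068)(0.0166) = -0.36063149
    denominator = 1 - (0.022195)(0.0166) - (-0.337068)(-0.3367) = 0.88614061
  phi_33 = -0.36063149 / 0.88614061 = -0.407.
Therefore phi_{33} = -0.4070.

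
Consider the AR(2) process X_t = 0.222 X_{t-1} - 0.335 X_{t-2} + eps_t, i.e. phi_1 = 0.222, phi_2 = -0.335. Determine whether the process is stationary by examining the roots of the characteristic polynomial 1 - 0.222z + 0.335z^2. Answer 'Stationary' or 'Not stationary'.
\text{Stationary}

The AR(p) characteristic polynomial is P(z) = 1 - 0.222z + 0.335z^2.
Stationarity requires all roots to lie outside the unit circle, i.e. |z| > 1 for every root.
Set 1 + (-0.222) z + (0.335) z^2 = 0, i.e. a z^2 + b z + c = 0 with a = 0.335, b = -0.222, c = 1.
Discriminant D = b^2 - 4ac = (-0.222)^2 - 4*(0.335)*1 = 0.049284 - (1.34) = -1.290716.
D < 0, so the roots are the complex-conjugate pair z = (-b +/- i sqrt(-D)) / (2a) = 0.3313 +/- 1.6957i.
For a conjugate pair |z|^2 = z * conj(z) = (product of roots) = c/a = 1/(0.335) = 2.985075, so |z| = sqrt(2.985075) = 1.7277 for both roots.
Moduli of all roots: 1.7277, 1.7277.
All moduli strictly greater than 1? Yes.
Verdict: Stationary.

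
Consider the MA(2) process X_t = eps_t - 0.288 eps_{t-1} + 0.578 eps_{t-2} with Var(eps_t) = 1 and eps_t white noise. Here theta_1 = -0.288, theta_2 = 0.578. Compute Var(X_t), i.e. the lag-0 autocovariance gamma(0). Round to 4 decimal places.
\gamma(0) = 1.4170

For an MA(q) process X_t = eps_t + sum_i theta_i eps_{t-i} with
Var(eps_t) = sigma^2, the variance is
  gamma(0) = sigma^2 * (1 + sum_i theta_i^2).
  sum_i theta_i^2 = (-0.288)^2 + (0.578)^2 = 0.082944 + 0.334084 = 0.417028.
  gamma(0) = 1 * (1 + 0.417028) = 1 * 1.417028 = 1.417028, which rounds to 1.4170.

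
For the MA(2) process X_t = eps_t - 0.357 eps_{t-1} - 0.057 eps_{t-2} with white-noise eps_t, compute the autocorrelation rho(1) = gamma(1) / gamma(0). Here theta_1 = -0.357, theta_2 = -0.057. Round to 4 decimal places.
\rho(1) = -0.2977

For an MA(q) process with theta_0 = 1, the autocovariance is
  gamma(k) = sigma^2 * sum_{i=0..q-k} theta_i * theta_{i+k},
and rho(k) = gamma(k) / gamma(0). Sigma^2 cancels.
  numerator   = (1)*(-0.357) + (-0.357)*(-0.057) = -0.336651.
  denominator = (1)^2 + (-0.357)^2 + (-0.057)^2 = 1.130698.
  rho(1) = -0.336651 / 1.130698 = -0.2977.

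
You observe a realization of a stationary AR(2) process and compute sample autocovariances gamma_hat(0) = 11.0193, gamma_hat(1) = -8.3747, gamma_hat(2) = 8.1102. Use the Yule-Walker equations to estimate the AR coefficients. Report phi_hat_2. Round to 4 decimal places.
\hat\phi_{2} = 0.3750

The Yule-Walker equations for an AR(p) process read, in matrix form,
  Gamma_p phi = r_p,   with   (Gamma_p)_{ij} = gamma(|i - j|),
                       (r_p)_i = gamma(i),   i,j = 1..p.
Substitute the sample gammas (Toeplitz matrix and right-hand side of size 2):
  Gamma_p = [[11.0193, -8.3747], [-8.3747, 11.0193]]
  r_p     = [-8.3747, 8.1102]
Written out:
  11.0193 phi_1 - 8.3747 phi_2 = -8.3747
  -8.3747 phi_1 + 11.0193 phi_2 = 8.1102
Solve by Cramer's rule:
  det = gamma(0)^2 - gamma(1)^2 = (11.0193)^2 - (-8.3747)^2 = 121.42497249 - 70.13560009 = 51.2893724
  phi_hat_1 = [gamma(1) gamma(0) - gamma(1) gamma(2)] / det = [(-8.3747)(11.0193) - (-8.3747)(8.1102)] / 51.2893724 = -24.36283977 / 51.2893724 = -0.475
  phi_hat_2 = [gamma(0) gamma(2) - gamma(1)^2] / det = [(11.0193)(8.1102) - (-8.3747)^2] / 51.2893724 = 19.23312677 / 51.2893724 = 0.375
So phi_hat = [-0.4750, 0.3750].
Therefore phi_hat_2 = 0.3750.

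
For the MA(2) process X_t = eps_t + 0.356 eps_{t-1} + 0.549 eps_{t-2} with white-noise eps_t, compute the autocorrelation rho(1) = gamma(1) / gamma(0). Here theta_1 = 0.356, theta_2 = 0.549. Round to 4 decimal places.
\rho(1) = 0.3861

For an MA(q) process with theta_0 = 1, the autocovariance is
  gamma(k) = sigma^2 * sum_{i=0..q-k} theta_i * theta_{i+k},
and rho(k) = gamma(k) / gamma(0). Sigma^2 cancels.
  numerator   = (1)*(0.356) + (0.356)*(0.549) = 0.551444.
  denominator = (1)^2 + (0.356)^2 + (0.549)^2 = 1.428137.
  rho(1) = 0.551444 / 1.428137 = 0.3861.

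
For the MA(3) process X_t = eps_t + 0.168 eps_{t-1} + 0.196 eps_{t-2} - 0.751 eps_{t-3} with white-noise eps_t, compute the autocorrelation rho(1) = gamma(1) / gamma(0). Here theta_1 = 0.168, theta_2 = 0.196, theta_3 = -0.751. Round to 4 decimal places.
\rho(1) = 0.0330

For an MA(q) process with theta_0 = 1, the autocovariance is
  gamma(k) = sigma^2 * sum_{i=0..q-k} theta_i * theta_{i+k},
and rho(k) = gamma(k) / gamma(0). Sigma^2 cancels.
  numerator   = (1)*(0.168) + (0.168)*(0.196) + (0.196)*(-0.751) = 0.053732.
  denominator = (1)^2 + (0.168)^2 + (0.196)^2 + (-0.751)^2 = 1.630641.
  rho(1) = 0.053732 / 1.630641 = 0.0330.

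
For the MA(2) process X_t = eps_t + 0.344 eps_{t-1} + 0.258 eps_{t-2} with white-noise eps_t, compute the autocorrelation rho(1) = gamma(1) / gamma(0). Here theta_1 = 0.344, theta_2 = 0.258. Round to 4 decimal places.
\rho(1) = 0.3652

For an MA(q) process with theta_0 = 1, the autocovariance is
  gamma(k) = sigma^2 * sum_{i=0..q-k} theta_i * theta_{i+k},
and rho(k) = gamma(k) / gamma(0). Sigma^2 cancels.
  numerator   = (1)*(0.344) + (0.344)*(0.258) = 0.432752.
  denominator = (1)^2 + (0.344)^2 + (0.258)^2 = 1.1849.
  rho(1) = 0.432752 / 1.1849 = 0.3652.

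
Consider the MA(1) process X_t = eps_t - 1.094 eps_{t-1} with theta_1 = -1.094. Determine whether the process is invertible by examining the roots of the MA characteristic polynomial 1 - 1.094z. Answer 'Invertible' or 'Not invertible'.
\text{Not invertible}

The MA(q) characteristic polynomial is P(z) = 1 - 1.094z.
Invertibility requires all roots to lie outside the unit circle, i.e. |z| > 1 for every root.
This is linear in z: 1 + (-1.094) z = 0  =>  z = -1/(-1.094) = 0.914077,  |z| = 0.914077.
Moduli of all roots: 0.9141.
All moduli strictly greater than 1? No.
Verdict: Not invertible.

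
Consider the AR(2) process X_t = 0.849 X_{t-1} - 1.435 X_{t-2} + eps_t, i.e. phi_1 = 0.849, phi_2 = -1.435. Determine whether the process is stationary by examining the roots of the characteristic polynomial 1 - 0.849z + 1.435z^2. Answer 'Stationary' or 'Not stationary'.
\text{Not stationary}

The AR(p) characteristic polynomial is P(z) = 1 - 0.849z + 1.435z^2.
Stationarity requires all roots to lie outside the unit circle, i.e. |z| > 1 for every root.
Set 1 + (-0.849) z + (1.435) z^2 = 0, i.e. a z^2 + b z + c = 0 with a = 1.435, b = -0.849, c = 1.
Discriminant D = b^2 - 4ac = (-0.849)^2 - 4*(1.435)*1 = 0.720801 - (5.74) = -5.019199.
D < 0, so the roots are the complex-conjugate pair z = (-b +/- i sqrt(-D)) / (2a) = 0.2958 +/- 0.7806i.
For a conjugate pair |z|^2 = z * conj(z) = (product of roots) = c/a = 1/(1.435) = 0.696864, so |z| = sqrt(0.696864) = 0.8348 for both roots.
Moduli of all roots: 0.8348, 0.8348.
All moduli strictly greater than 1? No.
Verdict: Not stationary.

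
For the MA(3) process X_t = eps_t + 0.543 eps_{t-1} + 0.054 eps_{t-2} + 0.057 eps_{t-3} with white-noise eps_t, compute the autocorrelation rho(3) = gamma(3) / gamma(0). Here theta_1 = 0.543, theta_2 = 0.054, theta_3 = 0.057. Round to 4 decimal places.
\rho(3) = 0.0438

For an MA(q) process with theta_0 = 1, the autocovariance is
  gamma(k) = sigma^2 * sum_{i=0..q-k} theta_i * theta_{i+k},
and rho(k) = gamma(k) / gamma(0). Sigma^2 cancels.
  numerator   = (1)*(0.057) = 0.057.
  denominator = (1)^2 + (0.543)^2 + (0.054)^2 + (0.057)^2 = 1.301014.
  rho(3) = 0.057 / 1.301014 = 0.0438.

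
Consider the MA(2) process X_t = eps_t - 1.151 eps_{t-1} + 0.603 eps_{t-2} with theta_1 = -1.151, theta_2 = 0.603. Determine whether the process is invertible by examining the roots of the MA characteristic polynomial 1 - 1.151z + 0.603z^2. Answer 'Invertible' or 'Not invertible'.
\text{Invertible}

The MA(q) characteristic polynomial is P(z) = 1 - 1.151z + 0.603z^2.
Invertibility requires all roots to lie outside the unit circle, i.e. |z| > 1 for every root.
Set 1 + (-1.151) z + (0.603) z^2 = 0, i.e. a z^2 + b z + c = 0 with a = 0.603, b = -1.151, c = 1.
Discriminant D = b^2 - 4ac = (-1.151)^2 - 4*(0.603)*1 = 1.324801 - (2.412) = -1.087199.
D < 0, so the roots are the complex-conjugate pair z = (-b +/- i sqrt(-D)) / (2a) = 0.9544 +/- 0.8646i.
For a conjugate pair |z|^2 = z * conj(z) = (product of roots) = c/a = 1/(0.603) = 1.658375, so |z| = sqrt(1.658375) = 1.2878 for both roots.
Moduli of all roots: 1.2878, 1.2878.
All moduli strictly greater than 1? Yes.
Verdict: Invertible.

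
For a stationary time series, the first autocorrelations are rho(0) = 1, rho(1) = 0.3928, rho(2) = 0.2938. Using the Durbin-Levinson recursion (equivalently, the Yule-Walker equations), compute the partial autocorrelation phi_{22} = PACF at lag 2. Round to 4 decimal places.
\phi_{22} = 0.1650

The PACF at lag k is phi_{kk}, the last component of the solution
to the Yule-Walker system G_k phi = r_k where
  (G_k)_{ij} = rho(|i - j|), (r_k)_i = rho(i), i,j = 1..k.
Equivalently, Durbin-Levinson gives phi_{kk} iteratively:
  phi_{11} = rho(1)
  phi_{kk} = [rho(k) - sum_{j=1..k-1} phi_{k-1,j} rho(k-j)]
            / [1 - sum_{j=1..k-1} phi_{k-1,j} rho(j)],
  phi_{k,j} = phi_{k-1,j} - phi_{kk} phi_{k-1,k-j},  j = 1..k-1.
Step k = 1:
  phi_11 = rho(1) = 0.3928.
Step k = 2:
  phi_22 = [rho(2) - phi_11 rho(1)] / [1 - phi_11 rho(1)] = [0.2938 - (0.3928)(0.3928)] / [1 - (0.3928)(0.3928)]
         = 0.13950816 / 0.84570816 = 0.165.
Therefore phi_{22} = 0.1650.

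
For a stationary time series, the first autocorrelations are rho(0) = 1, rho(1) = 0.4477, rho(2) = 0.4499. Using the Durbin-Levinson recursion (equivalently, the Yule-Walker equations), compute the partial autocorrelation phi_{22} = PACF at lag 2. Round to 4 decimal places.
\phi_{22} = 0.3120

The PACF at lag k is phi_{kk}, the last component of the solution
to the Yule-Walker system G_k phi = r_k where
  (G_k)_{ij} = rho(|i - j|), (r_k)_i = rho(i), i,j = 1..k.
Equivalently, Durbin-Levinson gives phi_{kk} iteratively:
  phi_{11} = rho(1)
  phi_{kk} = [rho(k) - sum_{j=1..k-1} phi_{k-1,j} rho(k-j)]
            / [1 - sum_{j=1..k-1} phi_{k-1,j} rho(j)],
  phi_{k,j} = phi_{k-1,j} - phi_{kk} phi_{k-1,k-j},  j = 1..k-1.
Step k = 1:
  phi_11 = rho(1) = 0.4477.
Step k = 2:
  phi_22 = [rho(2) - phi_11 rho(1)] / [1 - phi_11 rho(1)] = [0.4499 - (0.4477)(0.4477)] / [1 - (0.4477)(0.4477)]
         = 0.24946471 / 0.79956471 = 0.312.
Therefore phi_{22} = 0.3120.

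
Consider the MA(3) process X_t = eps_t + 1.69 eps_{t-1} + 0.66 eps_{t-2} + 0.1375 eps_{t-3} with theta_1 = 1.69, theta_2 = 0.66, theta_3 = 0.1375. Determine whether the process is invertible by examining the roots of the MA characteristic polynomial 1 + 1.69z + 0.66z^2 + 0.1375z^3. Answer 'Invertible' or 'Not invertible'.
\text{Not invertible}

The MA(q) characteristic polynomial is P(z) = 1 + 1.69z + 0.66z^2 + 0.1375z^3.
Invertibility requires all roots to lie outside the unit circle, i.e. |z| > 1 for every root.
Degree 3: look for a simple real root z0 first, then factor out (1 - z/z0) and solve the remaining quadratic.
Testing z0 = -0.8: P(-0.8) = 1 + (1.69)(-0.8) + (0.66)(-0.8)^2 + (0.1375)(-0.8)^3
  = 1 + (-1.352) + (0.4224) + (-0.0704) = 0.  So z_0 = -0.8 is a root, |z_0| = 0.8.
Divide out the factor (1 + 1.25 z) = (1 - z/z0) (since 1/z0 = -1.25):
  P(z) = (1 + 1.25 z)(1 + (0.44) z + (0.11) z^2)
  [check: z-coef 0.44 - (-1.25) = 1.69; z^2-coef 0.11 - (-1.25)(0.44) = 0.66; z^3-coef -(-1.25)(0.11) = 0.1375.]
Remaining roots from the quadratic factor 1 + (0.44) z + (0.11) z^2:
  Set 1 + (0.44) z + (0.11) z^2 = 0, i.e. a z^2 + b z + c = 0 with a = 0.11, b = 0.44, c = 1.
  Discriminant D = b^2 - 4ac = (0.44)^2 - 4*(0.11)*1 = 0.1936 - (0.44) = -0.2464.
  D < 0, so the roots are the complex-conjugate pair z = (-b +/- i sqrt(-D)) / (2a) = -2 +/- 2.2563i.
  For a conjugate pair |z|^2 = z * conj(z) = (product of roots) = c/a = 1/(0.11) = 9.090909, so |z| = sqrt(9.090909) = 3.0151 for both roots.
Moduli of all roots: 0.8000, 3.0151, 3.0151.
All moduli strictly greater than 1? No.
Verdict: Not invertible.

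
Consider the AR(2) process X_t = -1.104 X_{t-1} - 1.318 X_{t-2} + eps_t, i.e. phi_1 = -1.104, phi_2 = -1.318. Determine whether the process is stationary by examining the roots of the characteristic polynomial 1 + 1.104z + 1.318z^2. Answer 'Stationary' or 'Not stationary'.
\text{Not stationary}

The AR(p) characteristic polynomial is P(z) = 1 + 1.104z + 1.318z^2.
Stationarity requires all roots to lie outside the unit circle, i.e. |z| > 1 for every root.
Set 1 + (1.104) z + (1.318) z^2 = 0, i.e. a z^2 + b z + c = 0 with a = 1.318, b = 1.104, c = 1.
Discriminant D = b^2 - 4ac = (1.104)^2 - 4*(1.318)*1 = 1.218816 - (5.272) = -4.053184.
D < 0, so the roots are the complex-conjugate pair z = (-b +/- i sqrt(-D)) / (2a) = -0.4188 +/- 0.7638i.
For a conjugate pair |z|^2 = z * conj(z) = (product of roots) = c/a = 1/(1.318) = 0.758725, so |z| = sqrt(0.758725) = 0.871 for both roots.
Moduli of all roots: 0.8710, 0.8710.
All moduli strictly greater than 1? No.
Verdict: Not stationary.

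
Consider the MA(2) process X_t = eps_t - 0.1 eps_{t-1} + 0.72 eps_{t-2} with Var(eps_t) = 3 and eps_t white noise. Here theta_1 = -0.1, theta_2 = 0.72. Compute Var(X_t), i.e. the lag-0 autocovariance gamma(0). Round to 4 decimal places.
\gamma(0) = 4.5852

For an MA(q) process X_t = eps_t + sum_i theta_i eps_{t-i} with
Var(eps_t) = sigma^2, the variance is
  gamma(0) = sigma^2 * (1 + sum_i theta_i^2).
  sum_i theta_i^2 = (-0.1)^2 + (0.72)^2 = 0.01 + 0.5184 = 0.5284.
  gamma(0) = 3 * (1 + 0.5284) = 3 * 1.5284 = 4.5852.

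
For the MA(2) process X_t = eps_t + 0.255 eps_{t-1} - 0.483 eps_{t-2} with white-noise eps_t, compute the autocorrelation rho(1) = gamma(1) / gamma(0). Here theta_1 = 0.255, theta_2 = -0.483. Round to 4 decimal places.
\rho(1) = 0.1015

For an MA(q) process with theta_0 = 1, the autocovariance is
  gamma(k) = sigma^2 * sum_{i=0..q-k} theta_i * theta_{i+k},
and rho(k) = gamma(k) / gamma(0). Sigma^2 cancels.
  numerator   = (1)*(0.255) + (0.255)*(-0.483) = 0.131835.
  denominator = (1)^2 + (0.255)^2 + (-0.483)^2 = 1.298314.
  rho(1) = 0.131835 / 1.298314 = 0.1015.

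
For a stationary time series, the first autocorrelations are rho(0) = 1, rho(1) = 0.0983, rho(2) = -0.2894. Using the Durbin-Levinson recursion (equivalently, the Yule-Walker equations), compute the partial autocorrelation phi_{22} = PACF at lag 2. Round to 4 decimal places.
\phi_{22} = -0.3020

The PACF at lag k is phi_{kk}, the last component of the solution
to the Yule-Walker system G_k phi = r_k where
  (G_k)_{ij} = rho(|i - j|), (r_k)_i = rho(i), i,j = 1..k.
Equivalently, Durbin-Levinson gives phi_{kk} iteratively:
  phi_{11} = rho(1)
  phi_{kk} = [rho(k) - sum_{j=1..k-1} phi_{k-1,j} rho(k-j)]
            / [1 - sum_{j=1..k-1} phi_{k-1,j} rho(j)],
  phi_{k,j} = phi_{k-1,j} - phi_{kk} phi_{k-1,k-j},  j = 1..k-1.
Step k = 1:
  phi_11 = rho(1) = 0.0983.
Step k = 2:
  phi_22 = [rho(2) - phi_11 rho(1)] / [1 - phi_11 rho(1)] = [-0.2894 - (0.0983)(0.0983)] / [1 - (0.0983)(0.0983)]
         = -0.29906289 / 0.99033711 = -0.302.
Therefore phi_{22} = -0.3020.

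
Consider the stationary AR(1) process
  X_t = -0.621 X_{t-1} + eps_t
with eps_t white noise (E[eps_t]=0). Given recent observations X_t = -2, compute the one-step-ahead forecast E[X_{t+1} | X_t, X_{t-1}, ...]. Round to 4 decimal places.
E[X_{t+1} \mid \mathcal F_t] = 1.2420

For an AR(p) model X_t = c + sum_i phi_i X_{t-i} + eps_t, the
one-step-ahead conditional mean is
  E[X_{t+1} | X_t, ...] = c + sum_i phi_i X_{t+1-i}.
Substitute known values:
  E[X_{t+1} | ...] = (-0.621) * (-2)
                   = 1.2420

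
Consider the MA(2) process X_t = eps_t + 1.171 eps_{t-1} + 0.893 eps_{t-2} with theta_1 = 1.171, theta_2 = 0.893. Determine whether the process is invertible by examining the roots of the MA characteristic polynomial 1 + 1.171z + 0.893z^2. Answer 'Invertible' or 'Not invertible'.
\text{Invertible}

The MA(q) characteristic polynomial is P(z) = 1 + 1.171z + 0.893z^2.
Invertibility requires all roots to lie outside the unit circle, i.e. |z| > 1 for every root.
Set 1 + (1.171) z + (0.893) z^2 = 0, i.e. a z^2 + b z + c = 0 with a = 0.893, b = 1.171, c = 1.
Discriminant D = b^2 - 4ac = (1.171)^2 - 4*(0.893)*1 = 1.371241 - (3.572) = -2.200759.
D < 0, so the roots are the complex-conjugate pair z = (-b +/- i sqrt(-D)) / (2a) = -0.6557 +/- 0.8306i.
For a conjugate pair |z|^2 = z * conj(z) = (product of roots) = c/a = 1/(0.893) = 1.119821, so |z| = sqrt(1.119821) = 1.0582 for both roots.
Moduli of all roots: 1.0582, 1.0582.
All moduli strictly greater than 1? Yes.
Verdict: Invertible.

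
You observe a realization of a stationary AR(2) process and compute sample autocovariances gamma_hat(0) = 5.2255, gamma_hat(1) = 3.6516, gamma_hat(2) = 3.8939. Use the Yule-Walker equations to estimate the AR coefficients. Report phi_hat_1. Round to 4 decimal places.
\hat\phi_{1} = 0.3480

The Yule-Walker equations for an AR(p) process read, in matrix form,
  Gamma_p phi = r_p,   with   (Gamma_p)_{ij} = gamma(|i - j|),
                       (r_p)_i = gamma(i),   i,j = 1..p.
Substitute the sample gammas (Toeplitz matrix and right-hand side of size 2):
  Gamma_p = [[5.2255, 3.6516], [3.6516, 5.2255]]
  r_p     = [3.6516, 3.8939]
Written out:
  5.2255 phi_1 + 3.6516 phi_2 = 3.6516
  3.6516 phi_1 + 5.2255 phi_2 = 3.8939
Solve by Cramer's rule:
  det = gamma(0)^2 - gamma(1)^2 = (5.2255)^2 - (3.6516)^2 = 27.30585025 - 13.33418256 = 13.97166769
  phi_hat_1 = [gamma(1) gamma(0) - gamma(1) gamma(2)] / det = [(3.6516)(5.2255) - (3.6516)(3.8939)] / 13.97166769 = 4.86247056 / 13.97166769 = 0.348
  phi_hat_2 = [gamma(0) gamma(2) - gamma(1)^2] / det = [(5.2255)(3.8939) - (3.6516)^2] / 13.97166769 = 7.01339189 / 13.97166769 = 0.502
So phi_hat = [0.3480, 0.5020].
Therefore phi_hat_1 = 0.3480.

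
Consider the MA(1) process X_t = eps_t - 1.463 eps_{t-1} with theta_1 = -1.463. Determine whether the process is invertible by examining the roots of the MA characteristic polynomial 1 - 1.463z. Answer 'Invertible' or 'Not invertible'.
\text{Not invertible}

The MA(q) characteristic polynomial is P(z) = 1 - 1.463z.
Invertibility requires all roots to lie outside the unit circle, i.e. |z| > 1 for every root.
This is linear in z: 1 + (-1.463) z = 0  =>  z = -1/(-1.463) = 0.683527,  |z| = 0.683527.
Moduli of all roots: 0.6835.
All moduli strictly greater than 1? No.
Verdict: Not invertible.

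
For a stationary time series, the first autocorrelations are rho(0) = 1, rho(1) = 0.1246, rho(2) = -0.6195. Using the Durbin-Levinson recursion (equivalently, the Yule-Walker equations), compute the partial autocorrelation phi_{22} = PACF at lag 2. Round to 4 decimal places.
\phi_{22} = -0.6450

The PACF at lag k is phi_{kk}, the last component of the solution
to the Yule-Walker system G_k phi = r_k where
  (G_k)_{ij} = rho(|i - j|), (r_k)_i = rho(i), i,j = 1..k.
Equivalently, Durbin-Levinson gives phi_{kk} iteratively:
  phi_{11} = rho(1)
  phi_{kk} = [rho(k) - sum_{j=1..k-1} phi_{k-1,j} rho(k-j)]
            / [1 - sum_{j=1..k-1} phi_{k-1,j} rho(j)],
  phi_{k,j} = phi_{k-1,j} - phi_{kk} phi_{k-1,k-j},  j = 1..k-1.
Step k = 1:
  phi_11 = rho(1) = 0.1246.
Step k = 2:
  phi_22 = [rho(2) - phi_11 rho(1)] / [1 - phi_11 rho(1)] = [-0.6195 - (0.1246)(0.1246)] / [1 - (0.1246)(0.1246)]
         = -0.63502516 / 0.98447484 = -0.645.
Therefore phi_{22} = -0.6450.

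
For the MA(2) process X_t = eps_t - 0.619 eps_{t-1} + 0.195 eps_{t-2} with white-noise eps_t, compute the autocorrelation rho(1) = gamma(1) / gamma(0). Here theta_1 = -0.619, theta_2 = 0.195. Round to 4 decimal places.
\rho(1) = -0.5205

For an MA(q) process with theta_0 = 1, the autocovariance is
  gamma(k) = sigma^2 * sum_{i=0..q-k} theta_i * theta_{i+k},
and rho(k) = gamma(k) / gamma(0). Sigma^2 cancels.
  numerator   = (1)*(-0.619) + (-0.619)*(0.195) = -0.739705.
  denominator = (1)^2 + (-0.619)^2 + (0.195)^2 = 1.421186.
  rho(1) = -0.739705 / 1.421186 = -0.5205.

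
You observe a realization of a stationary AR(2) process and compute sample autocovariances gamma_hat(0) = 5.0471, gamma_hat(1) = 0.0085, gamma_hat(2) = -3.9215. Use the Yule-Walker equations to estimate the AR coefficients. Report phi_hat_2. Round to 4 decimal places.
\hat\phi_{2} = -0.7770

The Yule-Walker equations for an AR(p) process read, in matrix form,
  Gamma_p phi = r_p,   with   (Gamma_p)_{ij} = gamma(|i - j|),
                       (r_p)_i = gamma(i),   i,j = 1..p.
Substitute the sample gammas (Toeplitz matrix and right-hand side of size 2):
  Gamma_p = [[5.0471, 0.0085], [0.0085, 5.0471]]
  r_p     = [0.0085, -3.9215]
Written out:
  5.0471 phi_1 + 0.0085 phi_2 = 0.0085
  0.0085 phi_1 + 5.0471 phi_2 = -3.9215
Solve by Cramer's rule:
  det = gamma(0)^2 - gamma(1)^2 = (5.0471)^2 - (0.0085)^2 = 25.47321841 - 0.00007225 = 25.47314616
  phi_hat_1 = [gamma(1) gamma(0) - gamma(1) gamma(2)] / det = [(0.0085)(5.0471) - (0.0085)(-3.9215)] / 25.47314616 = 0.0762331 / 25.47314616 = 0.003
  phi_hat_2 = [gamma(0) gamma(2) - gamma(1)^2] / det = [(5.0471)(-3.9215) - (0.0085)^2] / 25.47314616 = -19.7922749 / 25.47314616 = -0.777
So phi_hat = [0.0030, -0.7770].
Therefore phi_hat_2 = -0.7770.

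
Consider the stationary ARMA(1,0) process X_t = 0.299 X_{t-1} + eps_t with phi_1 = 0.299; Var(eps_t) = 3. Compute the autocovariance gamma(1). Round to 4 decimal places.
\gamma(1) = 0.9851

Multiply the model equation by X_{t-k} and take expectations. With theta_0 = psi_0 = 1 and psi_j the MA(infinity) weights, this gives
  gamma(k) - sum_i phi_i gamma(k-i) = c_k,
  c_k = sigma^2 * sum_{j=k..q} theta_j psi_{j-k}   (c_k = 0 for k > q),
using gamma(-m) = gamma(m).
Pure AR (q = 0): c_0 = sigma^2 = 3, c_k = 0 for k >= 1.
Equations for k = 0 and k = 1 (AR order 1):
  gamma(0) = phi_1 gamma(1) + c_0
  gamma(1) = phi_1 gamma(0) + c_1
Substituting the second into the first: gamma(0) (1 - phi_1^2) = c_0 + phi_1 c_1, so
  gamma(0) = c_0 / (1 - phi_1^2) = 3 / (1 - (0.299)^2) = 3 / 0.910599 = 3.294535.
  gamma(1) = phi_1 gamma(0) = (0.299)(3.294535) = 0.985066.
Therefore gamma(1) = 0.9851 (to 4 decimal places).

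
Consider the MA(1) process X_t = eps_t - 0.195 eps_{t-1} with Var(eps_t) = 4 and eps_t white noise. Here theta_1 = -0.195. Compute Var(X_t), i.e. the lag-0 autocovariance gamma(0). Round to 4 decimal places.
\gamma(0) = 4.1521

For an MA(q) process X_t = eps_t + sum_i theta_i eps_{t-i} with
Var(eps_t) = sigma^2, the variance is
  gamma(0) = sigma^2 * (1 + sum_i theta_i^2).
  sum_i theta_i^2 = (-0.195)^2 = 0.038025.
  gamma(0) = 4 * (1 + 0.038025) = 4 * 1.038025 = 4.1521.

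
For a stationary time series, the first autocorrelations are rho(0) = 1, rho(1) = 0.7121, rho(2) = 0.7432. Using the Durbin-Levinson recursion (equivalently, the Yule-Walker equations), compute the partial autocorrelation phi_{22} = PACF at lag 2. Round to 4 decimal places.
\phi_{22} = 0.4790

The PACF at lag k is phi_{kk}, the last component of the solution
to the Yule-Walker system G_k phi = r_k where
  (G_k)_{ij} = rho(|i - j|), (r_k)_i = rho(i), i,j = 1..k.
Equivalently, Durbin-Levinson gives phi_{kk} iteratively:
  phi_{11} = rho(1)
  phi_{kk} = [rho(k) - sum_{j=1..k-1} phi_{k-1,j} rho(k-j)]
            / [1 - sum_{j=1..k-1} phi_{k-1,j} rho(j)],
  phi_{k,j} = phi_{k-1,j} - phi_{kk} phi_{k-1,k-j},  j = 1..k-1.
Step k = 1:
  phi_11 = rho(1) = 0.7121.
Step k = 2:
  phi_22 = [rho(2) - phi_11 rho(1)] / [1 - phi_11 rho(1)] = [0.7432 - (0.7121)(0.7121)] / [1 - (0.7121)(0.7121)]
         = 0.23611359 / 0.49291359 = 0.479.
Therefore phi_{22} = 0.4790.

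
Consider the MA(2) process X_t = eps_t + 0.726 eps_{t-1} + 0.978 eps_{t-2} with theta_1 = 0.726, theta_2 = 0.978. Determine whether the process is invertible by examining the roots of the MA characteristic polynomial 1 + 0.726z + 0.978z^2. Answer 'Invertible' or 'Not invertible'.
\text{Invertible}

The MA(q) characteristic polynomial is P(z) = 1 + 0.726z + 0.978z^2.
Invertibility requires all roots to lie outside the unit circle, i.e. |z| > 1 for every root.
Set 1 + (0.726) z + (0.978) z^2 = 0, i.e. a z^2 + b z + c = 0 with a = 0.978, b = 0.726, c = 1.
Discriminant D = b^2 - 4ac = (0.726)^2 - 4*(0.978)*1 = 0.527076 - (3.912) = -3.384924.
D < 0, so the roots are the complex-conjugate pair z = (-b +/- i sqrt(-D)) / (2a) = -0.3712 +/- 0.9406i.
For a conjugate pair |z|^2 = z * conj(z) = (product of roots) = c/a = 1/(0.978) = 1.022495, so |z| = sqrt(1.022495) = 1.0112 for both roots.
Moduli of all roots: 1.0112, 1.0112.
All moduli strictly greater than 1? Yes.
Verdict: Invertible.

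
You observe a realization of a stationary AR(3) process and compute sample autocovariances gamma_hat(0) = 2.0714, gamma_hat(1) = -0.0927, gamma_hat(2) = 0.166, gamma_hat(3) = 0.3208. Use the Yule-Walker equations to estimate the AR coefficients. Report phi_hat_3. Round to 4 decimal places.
\hat\phi_{3} = 0.1630

The Yule-Walker equations for an AR(p) process read, in matrix form,
  Gamma_p phi = r_p,   with   (Gamma_p)_{ij} = gamma(|i - j|),
                       (r_p)_i = gamma(i),   i,j = 1..p.
Substitute the sample gammas (Toeplitz matrix and right-hand side of size 3):
  Gamma_p = [[2.0714, -0.0927, 0.166], [-0.0927, 2.0714, -0.0927], [0.166, -0.0927, 2.0714]]
  r_p     = [-0.0927, 0.166, 0.3208]
Written out (R1..R3):
  (R1) 2.0714 phi_1 - 0.0927 phi_2 + 0.166 phi_3 = -0.0927
  (R2) -0.0927 phi_1 + 2.0714 phi_2 - 0.0927 phi_3 = 0.166
  (R3) 0.166 phi_1 - 0.0927 phi_2 + 2.0714 phi_3 = 0.3208
Gaussian elimination:
  R2 <- R2 - (-0.0927/2.0714) R1 = R2 - (-0.044752) R1:  2.067251 phi_2 - 0.085271 phi_3 = 0.161851
  R3 <- R3 - (0.166/2.0714) R1 = R3 - (0.080139) R1:  -0.085271 phi_2 + 2.058097 phi_3 = 0.328229
  R3 <- R3 - (-0.085271/2.067251) R2 = R3 - (-0.041249) R2:  2.05458 phi_3 = 0.334905
Back-substitution:
  phi_hat_3 = 0.334905 / 2.05458 = 0.163004
  phi_hat_2 = (0.161851 - (-0.085271)(0.163004)) / 2.067251 = 0.085017
  phi_hat_1 = (-0.0927 - (-0.0927)(0.085017) - (0.166)(0.163004)) / 2.0714 = -0.054011
So phi_hat = [-0.0540, 0.0850, 0.1630].
Therefore phi_hat_3 = 0.1630.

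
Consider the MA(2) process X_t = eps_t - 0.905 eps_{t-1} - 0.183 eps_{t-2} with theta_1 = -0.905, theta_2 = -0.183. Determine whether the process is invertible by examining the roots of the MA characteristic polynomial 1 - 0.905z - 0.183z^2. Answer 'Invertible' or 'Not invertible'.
\text{Not invertible}

The MA(q) characteristic polynomial is P(z) = 1 - 0.905z - 0.183z^2.
Invertibility requires all roots to lie outside the unit circle, i.e. |z| > 1 for every root.
Set 1 + (-0.905) z + (-0.183) z^2 = 0, i.e. a z^2 + b z + c = 0 with a = -0.183, b = -0.905, c = 1.
Discriminant D = b^2 - 4ac = (-0.905)^2 - 4*(-0.183)*1 = 0.819025 - (-0.732) = 1.551025.
D >= 0, so the roots are real: z = (-b +/- sqrt(D)) / (2a) = (0.905 +/- 1.245402) / (-0.366).
  z_1 = (0.905 + 1.245402) / (-0.366) = -5.8754,   |z_1| = 5.8754.
  z_2 = (0.905 - 1.245402) / (-0.366) = 0.9301,   |z_2| = 0.9301.
Moduli of all roots: 5.8754, 0.9301.
All moduli strictly greater than 1? No.
Verdict: Not invertible.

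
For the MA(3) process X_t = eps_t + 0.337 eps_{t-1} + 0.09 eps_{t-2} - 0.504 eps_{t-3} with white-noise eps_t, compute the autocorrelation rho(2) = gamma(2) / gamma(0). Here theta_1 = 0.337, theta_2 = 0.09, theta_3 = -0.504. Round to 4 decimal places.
\rho(2) = -0.0580

For an MA(q) process with theta_0 = 1, the autocovariance is
  gamma(k) = sigma^2 * sum_{i=0..q-k} theta_i * theta_{i+k},
and rho(k) = gamma(k) / gamma(0). Sigma^2 cancels.
  numerator   = (1)*(0.09) + (0.337)*(-0.504) = -0.079848.
  denominator = (1)^2 + (0.337)^2 + (0.09)^2 + (-0.504)^2 = 1.375685.
  rho(2) = -0.079848 / 1.375685 = -0.0580.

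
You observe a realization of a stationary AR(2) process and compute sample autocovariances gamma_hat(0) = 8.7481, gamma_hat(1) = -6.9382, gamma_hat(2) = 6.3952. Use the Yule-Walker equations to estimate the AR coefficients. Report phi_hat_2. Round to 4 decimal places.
\hat\phi_{2} = 0.2750

The Yule-Walker equations for an AR(p) process read, in matrix form,
  Gamma_p phi = r_p,   with   (Gamma_p)_{ij} = gamma(|i - j|),
                       (r_p)_i = gamma(i),   i,j = 1..p.
Substitute the sample gammas (Toeplitz matrix and right-hand side of size 2):
  Gamma_p = [[8.7481, -6.9382], [-6.9382, 8.7481]]
  r_p     = [-6.9382, 6.3952]
Written out:
  8.7481 phi_1 - 6.9382 phi_2 = -6.9382
  -6.9382 phi_1 + 8.7481 phi_2 = 6.3952
Solve by Cramer's rule:
  det = gamma(0)^2 - gamma(1)^2 = (8.7481)^2 - (-6.9382)^2 = 76.52925361 - 48.13861924 = 28.39063437
  phi_hat_1 = [gamma(1) gamma(0) - gamma(1) gamma(2)] / det = [(-6.9382)(8.7481) - (-6.9382)(6.3952)] / 28.39063437 = -16.32489078 / 28.39063437 = -0.575
  phi_hat_2 = [gamma(0) gamma(2) - gamma(1)^2] / det = [(8.7481)(6.3952) - (-6.9382)^2] / 28.39063437 = 7.80722988 / 28.39063437 = 0.275
So phi_hat = [-0.5750, 0.2750].
Therefore phi_hat_2 = 0.2750.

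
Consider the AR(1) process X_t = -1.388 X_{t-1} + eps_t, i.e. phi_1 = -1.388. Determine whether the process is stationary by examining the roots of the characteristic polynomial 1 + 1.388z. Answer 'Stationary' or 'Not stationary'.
\text{Not stationary}

The AR(p) characteristic polynomial is P(z) = 1 + 1.388z.
Stationarity requires all roots to lie outside the unit circle, i.e. |z| > 1 for every root.
This is linear in z: 1 + (1.388) z = 0  =>  z = -1/(1.388) = -0.720461,  |z| = 0.720461.
Moduli of all roots: 0.7205.
All moduli strictly greater than 1? No.
Verdict: Not stationary.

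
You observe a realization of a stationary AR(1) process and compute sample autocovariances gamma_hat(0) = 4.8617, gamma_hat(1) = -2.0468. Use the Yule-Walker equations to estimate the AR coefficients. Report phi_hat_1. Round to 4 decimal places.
\hat\phi_{1} = -0.4210

The Yule-Walker equations for an AR(p) process read, in matrix form,
  Gamma_p phi = r_p,   with   (Gamma_p)_{ij} = gamma(|i - j|),
                       (r_p)_i = gamma(i),   i,j = 1..p.
Substitute the sample gammas (Toeplitz matrix and right-hand side of size 1):
  Gamma_p = [[4.8617]]
  r_p     = [-2.0468]
With p = 1 this is the single equation gamma(0) phi_1 = gamma(1):
  phi_hat_1 = gamma(1) / gamma(0) = -2.0468 / 4.8617 = -0.4210.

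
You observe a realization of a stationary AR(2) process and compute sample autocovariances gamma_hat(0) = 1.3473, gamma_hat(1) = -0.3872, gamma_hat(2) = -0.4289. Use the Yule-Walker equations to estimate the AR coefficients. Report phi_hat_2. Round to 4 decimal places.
\hat\phi_{2} = -0.4370

The Yule-Walker equations for an AR(p) process read, in matrix form,
  Gamma_p phi = r_p,   with   (Gamma_p)_{ij} = gamma(|i - j|),
                       (r_p)_i = gamma(i),   i,j = 1..p.
Substitute the sample gammas (Toeplitz matrix and right-hand side of size 2):
  Gamma_p = [[1.3473, -0.3872], [-0.3872, 1.3473]]
  r_p     = [-0.3872, -0.4289]
Written out:
  1.3473 phi_1 - 0.3872 phi_2 = -0.3872
  -0.3872 phi_1 + 1.3473 phi_2 = -0.4289
Solve by Cramer's rule:
  det = gamma(0)^2 - gamma(1)^2 = (1.3473)^2 - (-0.3872)^2 = 1.81521729 - 0.14992384 = 1.66529345
  phi_hat_1 = [gamma(1) gamma(0) - gamma(1) gamma(2)] / det = [(-0.3872)(1.3473) - (-0.3872)(-0.4289)] / 1.66529345 = -0.68774464 / 1.66529345 = -0.413
  phi_hat_2 = [gamma(0) gamma(2) - gamma(1)^2] / det = [(1.3473)(-0.4289) - (-0.3872)^2] / 1.66529345 = -0.72778081 / 1.66529345 = -0.437
So phi_hat = [-0.4130, -0.4370].
Therefore phi_hat_2 = -0.4370.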